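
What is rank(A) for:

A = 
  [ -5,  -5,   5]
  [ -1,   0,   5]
Row reduce:
R2 → R2 - (1/5)·R1
REF = 
  [ -5,  -5,   5]
  [  0,   1,   4]
Pivot columns: 1, 2 → 2 pivots.

rank(A) = 2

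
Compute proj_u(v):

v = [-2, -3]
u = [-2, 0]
proj_u(v) = [-2, 0]

v·u = (-2)(-2) + (-3)(0) = 4
u·u = (-2)² + (0)² = 4
proj_u(v) = (v·u / u·u) × u = (4/4) × u = (1) × u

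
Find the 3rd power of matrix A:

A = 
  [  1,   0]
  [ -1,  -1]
A^3 = 
  [  1,   0]
  [ -1,  -1]

A² = A·A:
A²[1,1] = (1)(1) + (0)(-1) = 1
A²[1,2] = (1)(0) + (0)(-1) = 0
A²[2,1] = (-1)(1) + (-1)(-1) = 0
A²[2,2] = (-1)(0) + (-1)(-1) = 1
A² = 
  [  1,   0]
  [  0,   1]

A^3 = A^2·A:
A^3[1,1] = (1)(1) + (0)(-1) = 1
A^3[1,2] = (1)(0) + (0)(-1) = 0
A^3[2,1] = (0)(1) + (1)(-1) = -1
A^3[2,2] = (0)(0) + (1)(-1) = -1
A^3 = 
  [  1,   0]
  [ -1,  -1]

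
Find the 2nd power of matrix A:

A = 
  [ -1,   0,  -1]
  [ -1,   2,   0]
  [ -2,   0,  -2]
A² = A·A:
A²[1,1] = (-1)(-1) + (0)(-1) + (-1)(-2) = 3
A²[1,2] = (-1)(0) + (0)(2) + (-1)(0) = 0
A²[1,3] = (-1)(-1) + (0)(0) + (-1)(-2) = 3
A²[2,1] = (-1)(-1) + (2)(-1) + (0)(-2) = -1
A²[2,2] = (-1)(0) + (2)(2) + (0)(0) = 4
A²[2,3] = (-1)(-1) + (2)(0) + (0)(-2) = 1
A²[3,1] = (-2)(-1) + (0)(-1) + (-2)(-2) = 6
A²[3,2] = (-2)(0) + (0)(2) + (-2)(0) = 0
A²[3,3] = (-2)(-1) + (0)(0) + (-2)(-2) = 6
A² = 
  [  3,   0,   3]
  [ -1,   4,   1]
  [  6,   0,   6]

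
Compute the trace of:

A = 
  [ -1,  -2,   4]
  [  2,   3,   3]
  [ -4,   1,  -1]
1

tr(A) = -1 + 3 + -1 = 1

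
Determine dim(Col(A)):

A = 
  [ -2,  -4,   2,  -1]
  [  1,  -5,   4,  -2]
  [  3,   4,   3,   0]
dim(Col(A)) = 3

Row reduce:
R2 → R2 + (1/2)·R1
R3 → R3 + (3/2)·R1
R3 → R3 - (2/7)·R2
REF = 
  [    -2,     -4,      2,     -1]
  [     0,     -7,      5,   -5/2]
  [     0,      0,   32/7, -11/14]
Pivot columns: 1, 2, 3 → 3 pivots.
dim(Col(A)) = number of pivot columns = 3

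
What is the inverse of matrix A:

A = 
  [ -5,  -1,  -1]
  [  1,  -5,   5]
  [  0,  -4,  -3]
det(A) = (-5)·((-5)(-3) - (5)(-4)) - (-1)·((1)(-3) - (5)(0)) + (-1)·((1)(-4) - (-5)(0))
  = (-5)(35) - (-1)(-3) + (-1)(-4)
  = -174
det(A) = -174 ≠ 0, so A is invertible.

Cofactors Cᵢⱼ = (-1)ⁱ⁺ʲ·Mᵢⱼ:
C = 
  [ 35,   3,  -4]
  [  1,  15, -20]
  [-10,  24,  26]

adj(A) = Cᵀ:
adj(A) = 
  [ 35,   1, -10]
  [  3,  15,  24]
  [ -4, -20,  26]

A⁻¹ = (-1/174) · adj(A):
A⁻¹ = 
  [-35/174,  -1/174,    5/87]
  [  -1/58,   -5/58,   -4/29]
  [   2/87,   10/87,  -13/87]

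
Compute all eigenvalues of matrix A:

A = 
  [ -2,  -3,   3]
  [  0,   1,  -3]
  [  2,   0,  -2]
λ = -2, (-1 + √33)/2, (-1 - √33)/2  (≈ -2, 2.372, -3.372)

Characteristic polynomial: det(λI - A) = λ³ + 3λ² - 6λ - 16
Testing integer divisors of the constant term: p(-2) = 0, so (λ + 2) is a factor:
p(λ) = (λ + 2)(λ² + λ - 8)
λ² + λ - 8 = 0  ⇒  λ = (-1 ± √((1)² - 4·(-8)))/2 = (-1 ± √(33))/2
  = (-1 + √33)/2,  (-1 - √33)/2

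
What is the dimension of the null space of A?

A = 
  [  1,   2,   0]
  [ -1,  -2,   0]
nullity(A) = 2

Row reduce:
R2 → R2 + (1)·R1
REF = 
  [  1,   2,   0]
  [  0,   0,   0]
Pivot columns: 1 → 1 pivot.
rank(A) = 1, so nullity(A) = 3 - 1 = 2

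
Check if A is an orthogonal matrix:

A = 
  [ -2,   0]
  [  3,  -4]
No

AᵀA = 
  [ 13, -12]
  [-12,  16]
≠ I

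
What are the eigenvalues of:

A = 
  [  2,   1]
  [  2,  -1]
λ = (1 + √17)/2, (1 - √17)/2  (≈ 2.562, -1.562)

tr(A) = 1, det(A) = -4
Characteristic polynomial: λ² - tr(A)λ + det(A) = λ² - λ - 4
λ² - λ - 4 = 0  ⇒  λ = (1 ± √((-1)² - 4·(-4)))/2 = (1 ± √(17))/2
  = (1 + √17)/2,  (1 - √17)/2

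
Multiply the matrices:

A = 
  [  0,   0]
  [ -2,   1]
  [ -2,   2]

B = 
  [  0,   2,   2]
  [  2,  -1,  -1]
AB = 
  [  0,   0,   0]
  [  2,  -5,  -5]
  [  4,  -6,  -6]

A is 3×2 and B is 2×3, so AB is 3×3. Each entry is (row of A)·(column of B):
AB[1,1] = (0)(0) + (0)(2) = 0
AB[1,2] = (0)(2) + (0)(-1) = 0
AB[1,3] = (0)(2) + (0)(-1) = 0
AB[2,1] = (-2)(0) + (1)(2) = 2
AB[2,2] = (-2)(2) + (1)(-1) = -5
AB[2,3] = (-2)(2) + (1)(-1) = -5
AB[3,1] = (-2)(0) + (2)(2) = 4
AB[3,2] = (-2)(2) + (2)(-1) = -6
AB[3,3] = (-2)(2) + (2)(-1) = -6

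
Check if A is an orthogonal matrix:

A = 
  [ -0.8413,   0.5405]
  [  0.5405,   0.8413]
Yes

AᵀA = 
  [  0.9999,   0]
  [  0,   0.9999]
≈ I (equal to I up to the 4-dp rounding of the entries)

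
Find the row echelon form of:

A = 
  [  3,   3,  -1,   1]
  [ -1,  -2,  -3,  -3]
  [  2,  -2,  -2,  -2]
Row operations:
R2 → R2 + (1/3)·R1
R3 → R3 - (2/3)·R1
R3 → R3 - (4)·R2

Resulting echelon form:
REF = 
  [    3,     3,    -1,     1]
  [    0,    -1, -10/3,  -8/3]
  [    0,     0,    12,     8]

Rank = 3 (number of non-zero pivot rows).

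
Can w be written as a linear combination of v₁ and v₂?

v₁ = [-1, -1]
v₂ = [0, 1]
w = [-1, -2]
Yes

Form the augmented matrix and row-reduce:
[v₁|v₂|w] = 
  [ -1,   0,  -1]
  [ -1,   1,  -2]
R2 → R2 - (1)·R1
REF = 
  [ -1,   0,  -1]
  [  0,   1,  -1]

No row of the form [0 0 | nonzero], so the system is consistent. Back-substitution gives c₁ = 1, c₂ = -1: w = (1)·v₁ + (-1)·v₂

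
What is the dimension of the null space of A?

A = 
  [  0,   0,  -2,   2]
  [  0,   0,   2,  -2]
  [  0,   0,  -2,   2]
nullity(A) = 3

Row reduce:
R2 → R2 + (1)·R1
R3 → R3 - (1)·R1
REF = 
  [  0,   0,  -2,   2]
  [  0,   0,   0,   0]
  [  0,   0,   0,   0]
Pivot columns: 3 → 1 pivot.
rank(A) = 1, so nullity(A) = 4 - 1 = 3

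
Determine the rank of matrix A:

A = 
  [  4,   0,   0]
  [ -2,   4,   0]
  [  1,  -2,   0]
rank(A) = 2

Row reduce:
R2 → R2 + (1/2)·R1
R3 → R3 - (1/4)·R1
R3 → R3 + (1/2)·R2
REF = 
  [  4,   0,   0]
  [  0,   4,   0]
  [  0,   0,   0]
Pivot columns: 1, 2 → 2 pivots.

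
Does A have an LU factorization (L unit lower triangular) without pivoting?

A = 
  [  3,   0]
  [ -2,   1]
Yes.
A[1,1] = 3 ≠ 0, so Gaussian elimination proceeds without a row swap: multiplier ℓ₂₁ = (-2)/(3) = -2/3, and U[2,2] = 1 - (-2/3)(0) = 1.
L = 
  [   1,    0]
  [-2/3,    1]
U = 
  [  3,   0]
  [  0,   1]
Check row 2 of LU: [(-2/3)(3), (-2/3)(0) + 1] = [-2, 1] = row 2 of A ✓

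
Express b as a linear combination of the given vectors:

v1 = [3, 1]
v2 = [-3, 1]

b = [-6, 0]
c1 = -1, c2 = 1

b = -1·v1 + 1·v2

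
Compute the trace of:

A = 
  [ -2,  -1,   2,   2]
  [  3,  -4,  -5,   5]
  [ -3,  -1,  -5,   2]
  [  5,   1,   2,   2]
-9

tr(A) = -2 + -4 + -5 + 2 = -9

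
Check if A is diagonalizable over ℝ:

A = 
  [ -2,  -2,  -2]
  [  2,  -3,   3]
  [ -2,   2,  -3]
Yes

Characteristic polynomial: det(λI - A) = λ³ + 8λ² + 15λ + 2
By the rational root theorem any rational root is an integer dividing 2; none of those is a root, so p(λ) has no rational roots and hence (being an irreducible cubic) no repeated roots.
Discriminant of the cubic: Δ = 1016
Δ > 0 ⇒ three distinct real eigenvalues: λ ≈ -5.177, -2.678, -0.1442
Three distinct real eigenvalues, so A has 3 independent eigenvectors.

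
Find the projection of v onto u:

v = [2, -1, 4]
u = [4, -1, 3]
proj_u(v) = [42/13, -21/26, 63/26]

v·u = (2)(4) + (-1)(-1) + (4)(3) = 21
u·u = (4)² + (-1)² + (3)² = 26
proj_u(v) = (v·u / u·u) × u = (21/26) × u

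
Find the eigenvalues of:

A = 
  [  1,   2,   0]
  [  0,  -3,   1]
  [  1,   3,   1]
λ = 2, (-3 + √17)/2, (-3 - √17)/2  (≈ 2, 0.5616, -3.562)

Characteristic polynomial: det(λI - A) = λ³ + λ² - 8λ + 4
Testing integer divisors of the constant term: p(2) = 0, so (λ - 2) is a factor:
p(λ) = (λ - 2)(λ² + 3λ - 2)
λ² + 3λ - 2 = 0  ⇒  λ = (-3 ± √((3)² - 4·(-2)))/2 = (-3 ± √(17))/2
  = (-3 + √17)/2,  (-3 - √17)/2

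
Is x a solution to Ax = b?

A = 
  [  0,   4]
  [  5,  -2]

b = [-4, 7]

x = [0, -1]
No

Ax = [-4, 2] ≠ b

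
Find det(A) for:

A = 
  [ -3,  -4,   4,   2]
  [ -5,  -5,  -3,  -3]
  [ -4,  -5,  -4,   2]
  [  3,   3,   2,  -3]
-177

Cofactor expansion along row 1: det(A) = a₁₁M₁₁ - a₁₂M₁₂ + a₁₃M₁₃ - a₁₄M₁₄

M₁₁ = det[[-5, -3, -3]; [-5, -4, 2]; [3, 2, -3]]
  = (-5)·((-4)(-3) - (2)(2)) - (-3)·((-5)(-3) - (2)(3)) + (-3)·((-5)(2) - (-4)(3))
  = (-5)(8) - (-3)(9) + (-3)(2)
  = -19
M₁₂ = det[[-5, -3, -3]; [-4, -4, 2]; [3, 2, -3]]
  = (-5)·((-4)(-3) - (2)(2)) - (-3)·((-4)(-3) - (2)(3)) + (-3)·((-4)(2) - (-4)(3))
  = (-5)(8) - (-3)(6) + (-3)(4)
  = -34
M₁₃ = det[[-5, -5, -3]; [-4, -5, 2]; [3, 3, -3]]
  = (-5)·((-5)(-3) - (2)(3)) - (-5)·((-4)(-3) - (2)(3)) + (-3)·((-4)(3) - (-5)(3))
  = (-5)(9) - (-5)(6) + (-3)(3)
  = -24
M₁₄ = det[[-5, -5, -3]; [-4, -5, -4]; [3, 3, 2]]
  = (-5)·((-5)(2) - (-4)(3)) - (-5)·((-4)(2) - (-4)(3)) + (-3)·((-4)(3) - (-5)(3))
  = (-5)(2) - (-5)(4) + (-3)(3)
  = 1

det(A) = (-3)(-19) - (-4)(-34) + (4)(-24) - (2)(1) = -177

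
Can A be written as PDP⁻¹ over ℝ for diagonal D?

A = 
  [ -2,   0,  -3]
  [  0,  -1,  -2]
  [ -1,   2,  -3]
No

Characteristic polynomial: det(λI - A) = λ³ + 6λ² + 12λ + 11
By the rational root theorem any rational root is an integer dividing 11; none of those is a root, so p(λ) has no rational roots and hence (being an irreducible cubic) no repeated roots.
Discriminant of the cubic: Δ = -243
Δ < 0 ⇒ one real eigenvalue and a complex-conjugate pair: λ ≈ -3.442, -1.279 + 1.249i, -1.279 - 1.249i
Has complex eigenvalues (not diagonalizable over ℝ).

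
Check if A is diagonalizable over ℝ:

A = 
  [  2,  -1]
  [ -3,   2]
Yes

tr(A) = 4, det(A) = 1
Characteristic polynomial: λ² - tr(A)λ + det(A) = λ² - 4λ + 1
λ² - 4λ + 1 = 0  ⇒  λ = (4 ± √((-4)² - 4·(1)))/2 = (4 ± √(12))/2
  = 2 + √3,  2 - √3
Eigenvalues: 2 + √3, 2 - √3  (≈ 3.732, 0.2679)
The two irrational eigenvalues are distinct (simple), so each has alg. mult. = geom. mult. = 1.
Sum of geometric multiplicities equals n, so A has n independent eigenvectors.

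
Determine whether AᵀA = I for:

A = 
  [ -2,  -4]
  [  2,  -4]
No

AᵀA = 
  [  8,   0]
  [  0,  32]
≠ I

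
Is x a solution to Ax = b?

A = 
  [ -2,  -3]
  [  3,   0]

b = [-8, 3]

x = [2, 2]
No

Ax = [-10, 6] ≠ b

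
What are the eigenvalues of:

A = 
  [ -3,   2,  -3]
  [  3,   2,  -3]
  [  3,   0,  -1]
λ = 2, -2 + i√2, -2 - i√2  (≈ 2, -2 + 1.414i, -2 - 1.414i)

Characteristic polynomial: det(λI - A) = λ³ + 2λ² - 2λ - 12
Testing integer divisors of the constant term: p(2) = 0, so (λ - 2) is a factor:
p(λ) = (λ - 2)(λ² + 4λ + 6)
λ² + 4λ + 6 = 0  ⇒  λ = (-4 ± √((4)² - 4·(6)))/2 = (-4 ± √(-8))/2
  = -2 + i√2,  -2 - i√2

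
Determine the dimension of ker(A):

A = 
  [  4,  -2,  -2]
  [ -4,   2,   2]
nullity(A) = 2

Row reduce:
R2 → R2 + (1)·R1
REF = 
  [  4,  -2,  -2]
  [  0,   0,   0]
Pivot columns: 1 → 1 pivot.
rank(A) = 1, so nullity(A) = 3 - 1 = 2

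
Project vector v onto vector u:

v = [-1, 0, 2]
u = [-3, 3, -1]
v·u = (-1)(-3) + (0)(3) + (2)(-1) = 1
u·u = (-3)² + (3)² + (-1)² = 19
proj_u(v) = (v·u / u·u) × u = (1/19) × u

proj_u(v) = [-3/19, 3/19, -1/19]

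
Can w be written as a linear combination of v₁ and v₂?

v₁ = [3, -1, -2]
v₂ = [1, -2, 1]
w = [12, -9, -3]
Yes

Form the augmented matrix and row-reduce:
[v₁|v₂|w] = 
  [  3,   1,  12]
  [ -1,  -2,  -9]
  [ -2,   1,  -3]
R2 → R2 + (1/3)·R1
R3 → R3 + (2/3)·R1
R3 → R3 + (1)·R2
REF = 
  [   3,    1,   12]
  [   0, -5/3,   -5]
  [   0,    0,    0]

No row of the form [0 0 | nonzero], so the system is consistent. Back-substitution gives c₁ = 3, c₂ = 3: w = (3)·v₁ + (3)·v₂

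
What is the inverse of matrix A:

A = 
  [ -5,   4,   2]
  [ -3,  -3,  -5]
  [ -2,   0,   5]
det(A) = (-5)·((-3)(5) - (-5)(0)) - (4)·((-3)(5) - (-5)(-2)) + (2)·((-3)(0) - (-3)(-2))
  = (-5)(-15) - (4)(-25) + (2)(-6)
  = 163
det(A) = 163 ≠ 0, so A is invertible.

Cofactors Cᵢⱼ = (-1)ⁱ⁺ʲ·Mᵢⱼ:
C = 
  [-15,  25,  -6]
  [-20, -21,  -8]
  [-14, -31,  27]

adj(A) = Cᵀ:
adj(A) = 
  [-15, -20, -14]
  [ 25, -21, -31]
  [ -6,  -8,  27]

A⁻¹ = (1/163) · adj(A):
A⁻¹ = 
  [-15/163, -20/163, -14/163]
  [ 25/163, -21/163, -31/163]
  [ -6/163,  -8/163,  27/163]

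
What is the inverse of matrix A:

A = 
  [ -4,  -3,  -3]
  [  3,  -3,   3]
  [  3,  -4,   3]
det(A) = (-4)·((-3)(3) - (3)(-4)) - (-3)·((3)(3) - (3)(3)) + (-3)·((3)(-4) - (-3)(3))
  = (-4)(3) - (-3)(0) + (-3)(-3)
  = -3
det(A) = -3 ≠ 0, so A is invertible.

Cofactors Cᵢⱼ = (-1)ⁱ⁺ʲ·Mᵢⱼ:
C = 
  [  3,   0,  -3]
  [ 21,  -3, -25]
  [-18,   3,  21]

adj(A) = Cᵀ:
adj(A) = 
  [  3,  21, -18]
  [  0,  -3,   3]
  [ -3, -25,  21]

A⁻¹ = (-1/3) · adj(A):
A⁻¹ = 
  [  -1,   -7,    6]
  [   0,    1,   -1]
  [   1, 25/3,   -7]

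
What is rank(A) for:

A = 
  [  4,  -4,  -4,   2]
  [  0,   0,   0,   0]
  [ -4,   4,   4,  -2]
rank(A) = 1

Row reduce:
R3 → R3 + (1)·R1
REF = 
  [  4,  -4,  -4,   2]
  [  0,   0,   0,   0]
  [  0,   0,   0,   0]
Pivot columns: 1 → 1 pivot.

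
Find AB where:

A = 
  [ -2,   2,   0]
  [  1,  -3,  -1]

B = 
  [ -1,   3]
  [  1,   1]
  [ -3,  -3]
AB = 
  [  4,  -4]
  [ -1,   3]

A is 2×3 and B is 3×2, so AB is 2×2. Each entry is (row of A)·(column of B):
AB[1,1] = (-2)(-1) + (2)(1) + (0)(-3) = 4
AB[1,2] = (-2)(3) + (2)(1) + (0)(-3) = -4
AB[2,1] = (1)(-1) + (-3)(1) + (-1)(-3) = -1
AB[2,2] = (1)(3) + (-3)(1) + (-1)(-3) = 3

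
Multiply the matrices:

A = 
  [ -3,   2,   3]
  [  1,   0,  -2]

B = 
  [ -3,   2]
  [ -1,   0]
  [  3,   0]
A is 2×3 and B is 3×2, so AB is 2×2. Each entry is (row of A)·(column of B):
AB[1,1] = (-3)(-3) + (2)(-1) + (3)(3) = 16
AB[1,2] = (-3)(2) + (2)(0) + (3)(0) = -6
AB[2,1] = (1)(-3) + (0)(-1) + (-2)(3) = -9
AB[2,2] = (1)(2) + (0)(0) + (-2)(0) = 2

AB = 
  [ 16,  -6]
  [ -9,   2]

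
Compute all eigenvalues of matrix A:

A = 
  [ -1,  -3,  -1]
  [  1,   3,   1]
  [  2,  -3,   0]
λ = 0, 1 + 2i, 1 - 2i  (≈ 0, 1 + 2i, 1 - 2i)

Characteristic polynomial: det(λI - A) = λ³ - 2λ² + 5λ
The constant term is 0, so λ = 0 is a root: p(λ) = λ(λ² - 2λ + 5)
λ² - 2λ + 5 = 0  ⇒  λ = (2 ± √((-2)² - 4·(5)))/2 = (2 ± √(-16))/2
  = 1 + 2i,  1 - 2i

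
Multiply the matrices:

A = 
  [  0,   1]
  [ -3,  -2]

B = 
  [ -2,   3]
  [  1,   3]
AB = 
  [  1,   3]
  [  4, -15]

A is 2×2 and B is 2×2, so AB is 2×2. Each entry is (row of A)·(column of B):
AB[1,1] = (0)(-2) + (1)(1) = 1
AB[1,2] = (0)(3) + (1)(3) = 3
AB[2,1] = (-3)(-2) + (-2)(1) = 4
AB[2,2] = (-3)(3) + (-2)(3) = -15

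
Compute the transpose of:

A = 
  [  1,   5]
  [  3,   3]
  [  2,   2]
Aᵀ = 
  [  1,   3,   2]
  [  5,   3,   2]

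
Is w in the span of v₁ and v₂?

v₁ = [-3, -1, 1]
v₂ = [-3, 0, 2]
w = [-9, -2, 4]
Yes

Form the augmented matrix and row-reduce:
[v₁|v₂|w] = 
  [ -3,  -3,  -9]
  [ -1,   0,  -2]
  [  1,   2,   4]
R2 → R2 - (1/3)·R1
R3 → R3 + (1/3)·R1
R3 → R3 - (1)·R2
REF = 
  [ -3,  -3,  -9]
  [  0,   1,   1]
  [  0,   0,   0]

No row of the form [0 0 | nonzero], so the system is consistent. Back-substitution gives c₁ = 2, c₂ = 1: w = (2)·v₁ + (1)·v₂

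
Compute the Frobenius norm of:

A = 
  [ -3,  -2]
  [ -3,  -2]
||A||_F = 5.099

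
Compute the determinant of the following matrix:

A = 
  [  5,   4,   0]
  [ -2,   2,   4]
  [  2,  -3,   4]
Cofactor expansion along row 1:
det(A) = (5)·((2)(4) - (4)(-3)) - (4)·((-2)(4) - (4)(2)) + (0)·((-2)(-3) - (2)(2))
  = (5)(20) - (4)(-16) + (0)(2)
  = 164

det(A) = 164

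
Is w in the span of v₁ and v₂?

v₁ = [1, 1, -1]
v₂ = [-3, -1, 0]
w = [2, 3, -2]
No

Form the augmented matrix and row-reduce:
[v₁|v₂|w] = 
  [  1,  -3,   2]
  [  1,  -1,   3]
  [ -1,   0,  -2]
R2 → R2 - (1)·R1
R3 → R3 + (1)·R1
R3 → R3 + (3/2)·R2
REF = 
  [  1,  -3,   2]
  [  0,   2,   1]
  [  0,   0, 3/2]

Row 3 reads [0 0 | 3/2], i.e. 0 = 3/2, so the system is inconsistent and w ∉ span{v₁, v₂}.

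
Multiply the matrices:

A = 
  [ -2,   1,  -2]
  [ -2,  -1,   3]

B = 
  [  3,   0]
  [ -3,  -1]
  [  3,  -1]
AB = 
  [-15,   1]
  [  6,  -2]

A is 2×3 and B is 3×2, so AB is 2×2. Each entry is (row of A)·(column of B):
AB[1,1] = (-2)(3) + (1)(-3) + (-2)(3) = -15
AB[1,2] = (-2)(0) + (1)(-1) + (-2)(-1) = 1
AB[2,1] = (-2)(3) + (-1)(-3) + (3)(3) = 6
AB[2,2] = (-2)(0) + (-1)(-1) + (3)(-1) = -2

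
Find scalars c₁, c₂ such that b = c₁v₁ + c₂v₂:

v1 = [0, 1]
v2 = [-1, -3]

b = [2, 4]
c1 = -2, c2 = -2

b = -2·v1 + -2·v2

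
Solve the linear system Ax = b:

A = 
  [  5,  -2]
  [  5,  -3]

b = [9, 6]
Row reduce the augmented matrix [A|b]:
R2 → R2 - (1)·R1
REF = 
  [  5,  -2,   9]
  [  0,  -1,  -3]

Back-substitution:
x₂ = (-3) / (-1) = 3
x₁ = (9 - (-2)(3)) / 5 = 3

x = [3, 3]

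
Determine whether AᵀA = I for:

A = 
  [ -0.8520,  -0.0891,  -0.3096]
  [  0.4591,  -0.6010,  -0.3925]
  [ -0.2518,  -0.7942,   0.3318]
No

AᵀA = 
  [  1.0001,   0,   0]
  [  0,   0.9999,   0]
  [  0,   0,   0.3600]
≠ I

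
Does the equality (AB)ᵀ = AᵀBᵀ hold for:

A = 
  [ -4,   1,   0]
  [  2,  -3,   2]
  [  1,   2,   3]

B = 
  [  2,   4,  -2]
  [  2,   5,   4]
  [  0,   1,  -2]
No

(AB)ᵀ = 
  [ -6,  -2,   6]
  [-11,  -5,  17]
  [ 12, -20,   0]

AᵀBᵀ = 
  [ -2,   6,   0]
  [-14,  -5,  -7]
  [  2,  22,  -4]

The two matrices differ, so (AB)ᵀ ≠ AᵀBᵀ in general. The correct identity is (AB)ᵀ = BᵀAᵀ.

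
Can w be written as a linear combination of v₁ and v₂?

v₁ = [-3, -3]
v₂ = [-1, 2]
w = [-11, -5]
Yes

Form the augmented matrix and row-reduce:
[v₁|v₂|w] = 
  [ -3,  -1, -11]
  [ -3,   2,  -5]
R2 → R2 - (1)·R1
REF = 
  [ -3,  -1, -11]
  [  0,   3,   6]

No row of the form [0 0 | nonzero], so the system is consistent. Back-substitution gives c₁ = 3, c₂ = 2: w = (3)·v₁ + (2)·v₂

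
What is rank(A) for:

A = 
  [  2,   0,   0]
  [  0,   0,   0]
Row reduce:
(no row operations needed)
REF = 
  [  2,   0,   0]
  [  0,   0,   0]
Pivot columns: 1 → 1 pivot.

rank(A) = 1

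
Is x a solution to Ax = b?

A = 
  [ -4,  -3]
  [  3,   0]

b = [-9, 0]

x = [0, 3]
Yes

Ax = [-9, 0] = b ✓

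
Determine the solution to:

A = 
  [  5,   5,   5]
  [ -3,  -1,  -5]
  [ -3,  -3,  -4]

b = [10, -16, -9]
x = [1, -2, 3]

Row reduce the augmented matrix [A|b]:
R2 → R2 + (3/5)·R1
R3 → R3 + (3/5)·R1
REF = 
  [  5,   5,   5,  10]
  [  0,   2,  -2, -10]
  [  0,   0,  -1,  -3]

Back-substitution:
x₃ = (-3) / (-1) = 3
x₂ = (-10 - (-2)(3)) / 2 = -2
x₁ = (10 - (5)(-2) - (5)(3)) / 5 = 1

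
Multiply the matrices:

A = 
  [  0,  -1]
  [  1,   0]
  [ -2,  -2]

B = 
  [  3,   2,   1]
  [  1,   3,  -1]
A is 3×2 and B is 2×3, so AB is 3×3. Each entry is (row of A)·(column of B):
AB[1,1] = (0)(3) + (-1)(1) = -1
AB[1,2] = (0)(2) + (-1)(3) = -3
AB[1,3] = (0)(1) + (-1)(-1) = 1
AB[2,1] = (1)(3) + (0)(1) = 3
AB[2,2] = (1)(2) + (0)(3) = 2
AB[2,3] = (1)(1) + (0)(-1) = 1
AB[3,1] = (-2)(3) + (-2)(1) = -8
AB[3,2] = (-2)(2) + (-2)(3) = -10
AB[3,3] = (-2)(1) + (-2)(-1) = 0

AB = 
  [ -1,  -3,   1]
  [  3,   2,   1]
  [ -8, -10,   0]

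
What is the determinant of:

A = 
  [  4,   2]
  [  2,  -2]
-12

For a 2×2 matrix, det = ad - bc = (4)(-2) - (2)(2) = -12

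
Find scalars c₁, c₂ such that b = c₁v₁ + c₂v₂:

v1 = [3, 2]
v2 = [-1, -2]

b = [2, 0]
c1 = 1, c2 = 1

b = 1·v1 + 1·v2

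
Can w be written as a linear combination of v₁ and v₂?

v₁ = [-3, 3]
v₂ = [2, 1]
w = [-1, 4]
Yes

Form the augmented matrix and row-reduce:
[v₁|v₂|w] = 
  [ -3,   2,  -1]
  [  3,   1,   4]
R2 → R2 + (1)·R1
REF = 
  [ -3,   2,  -1]
  [  0,   3,   3]

No row of the form [0 0 | nonzero], so the system is consistent. Back-substitution gives c₁ = 1, c₂ = 1: w = (1)·v₁ + (1)·v₂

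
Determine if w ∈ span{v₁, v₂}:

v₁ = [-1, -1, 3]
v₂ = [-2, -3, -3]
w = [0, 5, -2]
No

Form the augmented matrix and row-reduce:
[v₁|v₂|w] = 
  [ -1,  -2,   0]
  [ -1,  -3,   5]
  [  3,  -3,  -2]
R2 → R2 - (1)·R1
R3 → R3 + (3)·R1
R3 → R3 - (9)·R2
REF = 
  [ -1,  -2,   0]
  [  0,  -1,   5]
  [  0,   0, -47]

Row 3 reads [0 0 | -47], i.e. 0 = -47, so the system is inconsistent and w ∉ span{v₁, v₂}.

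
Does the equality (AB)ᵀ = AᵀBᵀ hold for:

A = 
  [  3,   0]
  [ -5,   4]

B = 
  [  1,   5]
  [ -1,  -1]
No

(AB)ᵀ = 
  [  3,  -9]
  [ 15, -29]

AᵀBᵀ = 
  [-22,   2]
  [ 20,  -4]

The two matrices differ, so (AB)ᵀ ≠ AᵀBᵀ in general. The correct identity is (AB)ᵀ = BᵀAᵀ.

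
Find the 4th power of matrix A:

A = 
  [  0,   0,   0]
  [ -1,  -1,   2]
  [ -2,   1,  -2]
A^4 = 
  [  0,   0,   0]
  [-27,  27, -54]
  [ 27, -27,  54]

A² = A·A:
A²[1,1] = (0)(0) + (0)(-1) + (0)(-2) = 0
A²[1,2] = (0)(0) + (0)(-1) + (0)(1) = 0
A²[1,3] = (0)(0) + (0)(2) + (0)(-2) = 0
A²[2,1] = (-1)(0) + (-1)(-1) + (2)(-2) = -3
A²[2,2] = (-1)(0) + (-1)(-1) + (2)(1) = 3
A²[2,3] = (-1)(0) + (-1)(2) + (2)(-2) = -6
A²[3,1] = (-2)(0) + (1)(-1) + (-2)(-2) = 3
A²[3,2] = (-2)(0) + (1)(-1) + (-2)(1) = -3
A²[3,3] = (-2)(0) + (1)(2) + (-2)(-2) = 6
A² = 
  [  0,   0,   0]
  [ -3,   3,  -6]
  [  3,  -3,   6]

A^3 = A^2·A:
A^3[1,1] = (0)(0) + (0)(-1) + (0)(-2) = 0
A^3[1,2] = (0)(0) + (0)(-1) + (0)(1) = 0
A^3[1,3] = (0)(0) + (0)(2) + (0)(-2) = 0
A^3[2,1] = (-3)(0) + (3)(-1) + (-6)(-2) = 9
A^3[2,2] = (-3)(0) + (3)(-1) + (-6)(1) = -9
A^3[2,3] = (-3)(0) + (3)(2) + (-6)(-2) = 18
A^3[3,1] = (3)(0) + (-3)(-1) + (6)(-2) = -9
A^3[3,2] = (3)(0) + (-3)(-1) + (6)(1) = 9
A^3[3,3] = (3)(0) + (-3)(2) + (6)(-2) = -18
A^3 = 
  [  0,   0,   0]
  [  9,  -9,  18]
  [ -9,   9, -18]

A^4 = A^3·A:
A^4[1,1] = (0)(0) + (0)(-1) + (0)(-2) = 0
A^4[1,2] = (0)(0) + (0)(-1) + (0)(1) = 0
A^4[1,3] = (0)(0) + (0)(2) + (0)(-2) = 0
A^4[2,1] = (9)(0) + (-9)(-1) + (18)(-2) = -27
A^4[2,2] = (9)(0) + (-9)(-1) + (18)(1) = 27
A^4[2,3] = (9)(0) + (-9)(2) + (18)(-2) = -54
A^4[3,1] = (-9)(0) + (9)(-1) + (-18)(-2) = 27
A^4[3,2] = (-9)(0) + (9)(-1) + (-18)(1) = -27
A^4[3,3] = (-9)(0) + (9)(2) + (-18)(-2) = 54
A^4 = 
  [  0,   0,   0]
  [-27,  27, -54]
  [ 27, -27,  54]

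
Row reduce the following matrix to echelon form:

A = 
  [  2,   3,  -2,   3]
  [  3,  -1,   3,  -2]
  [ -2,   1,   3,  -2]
Row operations:
R2 → R2 - (3/2)·R1
R3 → R3 + (1)·R1
R3 → R3 + (8/11)·R2

Resulting echelon form:
REF = 
  [     2,      3,     -2,      3]
  [     0,  -11/2,      6,  -13/2]
  [     0,      0,  59/11, -41/11]

Rank = 3 (number of non-zero pivot rows).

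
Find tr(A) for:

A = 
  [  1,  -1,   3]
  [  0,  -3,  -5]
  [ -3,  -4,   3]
1

tr(A) = 1 + -3 + 3 = 1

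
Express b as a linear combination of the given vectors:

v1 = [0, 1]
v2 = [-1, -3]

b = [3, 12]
c1 = 3, c2 = -3

b = 3·v1 + -3·v2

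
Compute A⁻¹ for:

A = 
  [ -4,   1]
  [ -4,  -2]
det(A) = (-4)(-2) - (1)(-4) = 12
For a 2×2 matrix, A⁻¹ = (1/det(A)) · [[d, -b], [-c, a]]
    = (1/12) · [[-2, -1], [4, -4]]

A⁻¹ = 
  [ -1/6, -1/12]
  [  1/3,  -1/3]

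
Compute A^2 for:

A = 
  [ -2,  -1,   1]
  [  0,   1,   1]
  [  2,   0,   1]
A² = A·A:
A²[1,1] = (-2)(-2) + (-1)(0) + (1)(2) = 6
A²[1,2] = (-2)(-1) + (-1)(1) + (1)(0) = 1
A²[1,3] = (-2)(1) + (-1)(1) + (1)(1) = -2
A²[2,1] = (0)(-2) + (1)(0) + (1)(2) = 2
A²[2,2] = (0)(-1) + (1)(1) + (1)(0) = 1
A²[2,3] = (0)(1) + (1)(1) + (1)(1) = 2
A²[3,1] = (2)(-2) + (0)(0) + (1)(2) = -2
A²[3,2] = (2)(-1) + (0)(1) + (1)(0) = -2
A²[3,3] = (2)(1) + (0)(1) + (1)(1) = 3
A² = 
  [  6,   1,  -2]
  [  2,   1,   2]
  [ -2,  -2,   3]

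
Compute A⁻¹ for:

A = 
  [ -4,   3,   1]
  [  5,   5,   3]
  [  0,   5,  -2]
det(A) = (-4)·((5)(-2) - (3)(5)) - (3)·((5)(-2) - (3)(0)) + (1)·((5)(5) - (5)(0))
  = (-4)(-25) - (3)(-10) + (1)(25)
  = 155
det(A) = 155 ≠ 0, so A is invertible.

Cofactors Cᵢⱼ = (-1)ⁱ⁺ʲ·Mᵢⱼ:
C = 
  [-25,  10,  25]
  [ 11,   8,  20]
  [  4,  17, -35]

adj(A) = Cᵀ:
adj(A) = 
  [-25,  11,   4]
  [ 10,   8,  17]
  [ 25,  20, -35]

A⁻¹ = (1/155) · adj(A):
A⁻¹ = 
  [ -5/31, 11/155,  4/155]
  [  2/31,  8/155, 17/155]
  [  5/31,   4/31,  -7/31]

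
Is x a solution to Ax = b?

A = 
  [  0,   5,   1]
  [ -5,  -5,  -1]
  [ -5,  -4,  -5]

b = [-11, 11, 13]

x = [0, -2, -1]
Yes

Ax = [-11, 11, 13] = b ✓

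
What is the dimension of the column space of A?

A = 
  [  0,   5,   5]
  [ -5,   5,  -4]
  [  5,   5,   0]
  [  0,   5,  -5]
Row reduce:
Swap R1 ↔ R2
R3 → R3 + (1)·R1
R3 → R3 - (2)·R2
R4 → R4 - (1)·R2
R4 → R4 - (5/7)·R3
REF = 
  [ -5,   5,  -4]
  [  0,   5,   5]
  [  0,   0, -14]
  [  0,   0,   0]
Pivot columns: 1, 2, 3 → 3 pivots.
dim(Col(A)) = number of pivot columns = 3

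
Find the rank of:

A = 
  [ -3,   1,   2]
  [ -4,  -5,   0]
rank(A) = 2

Row reduce:
R2 → R2 - (4/3)·R1
REF = 
  [   -3,     1,     2]
  [    0, -19/3,  -8/3]
Pivot columns: 1, 2 → 2 pivots.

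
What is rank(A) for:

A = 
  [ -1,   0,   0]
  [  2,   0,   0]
Row reduce:
R2 → R2 + (2)·R1
REF = 
  [ -1,   0,   0]
  [  0,   0,   0]
Pivot columns: 1 → 1 pivot.

rank(A) = 1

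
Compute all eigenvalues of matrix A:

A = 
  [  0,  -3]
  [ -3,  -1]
tr(A) = -1, det(A) = -9
Characteristic polynomial: λ² - tr(A)λ + det(A) = λ² + λ - 9
λ² + λ - 9 = 0  ⇒  λ = (-1 ± √((1)² - 4·(-9)))/2 = (-1 ± √(37))/2
  = (-1 + √37)/2,  (-1 - √37)/2

λ = (-1 + √37)/2, (-1 - √37)/2  (≈ 2.541, -3.541)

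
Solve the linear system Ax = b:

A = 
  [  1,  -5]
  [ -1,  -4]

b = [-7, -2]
x = [-2, 1]

Row reduce the augmented matrix [A|b]:
R2 → R2 + (1)·R1
REF = 
  [  1,  -5,  -7]
  [  0,  -9,  -9]

Back-substitution:
x₂ = (-9) / (-9) = 1
x₁ = (-7 - (-5)(1)) / 1 = -2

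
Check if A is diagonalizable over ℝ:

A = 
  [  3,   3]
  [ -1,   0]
No

tr(A) = 3, det(A) = 3
Characteristic polynomial: λ² - tr(A)λ + det(A) = λ² - 3λ + 3
λ² - 3λ + 3 = 0  ⇒  λ = (3 ± √((-3)² - 4·(3)))/2 = (3 ± √(-3))/2
  = (3 + i√3)/2,  (3 - i√3)/2
Eigenvalues: (3 + i√3)/2, (3 - i√3)/2  (≈ 1.5 + 0.866i, 1.5 - 0.866i)
Has complex eigenvalues (not diagonalizable over ℝ).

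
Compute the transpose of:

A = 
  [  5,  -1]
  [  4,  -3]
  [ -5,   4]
Aᵀ = 
  [  5,   4,  -5]
  [ -1,  -3,   4]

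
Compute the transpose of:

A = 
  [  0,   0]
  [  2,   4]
Aᵀ = 
  [  0,   2]
  [  0,   4]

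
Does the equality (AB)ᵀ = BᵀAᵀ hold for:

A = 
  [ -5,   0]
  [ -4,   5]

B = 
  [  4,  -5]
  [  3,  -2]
Yes

(AB)ᵀ = 
  [-20,  -1]
  [ 25,  10]

BᵀAᵀ = 
  [-20,  -1]
  [ 25,  10]

Both sides are equal — this is the standard identity (AB)ᵀ = BᵀAᵀ, which holds for all A, B.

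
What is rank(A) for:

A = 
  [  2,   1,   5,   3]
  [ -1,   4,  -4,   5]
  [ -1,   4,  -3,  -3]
rank(A) = 3

Row reduce:
R2 → R2 + (1/2)·R1
R3 → R3 + (1/2)·R1
R3 → R3 - (1)·R2
REF = 
  [   2,    1,    5,    3]
  [   0,  9/2, -3/2, 13/2]
  [   0,    0,    1,   -8]
Pivot columns: 1, 2, 3 → 3 pivots.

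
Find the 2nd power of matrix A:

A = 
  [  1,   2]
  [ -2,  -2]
A² = A·A:
A²[1,1] = (1)(1) + (2)(-2) = -3
A²[1,2] = (1)(2) + (2)(-2) = -2
A²[2,1] = (-2)(1) + (-2)(-2) = 2
A²[2,2] = (-2)(2) + (-2)(-2) = 0
A² = 
  [ -3,  -2]
  [  2,   0]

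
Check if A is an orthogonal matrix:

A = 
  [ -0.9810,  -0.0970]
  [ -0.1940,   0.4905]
No

AᵀA = 
  [  1,   0]
  [  0,   0.2500]
≠ I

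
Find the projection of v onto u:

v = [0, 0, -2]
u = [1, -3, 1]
proj_u(v) = [-2/11, 6/11, -2/11]

v·u = (0)(1) + (0)(-3) + (-2)(1) = -2
u·u = (1)² + (-3)² + (1)² = 11
proj_u(v) = (v·u / u·u) × u = (-2/11) × u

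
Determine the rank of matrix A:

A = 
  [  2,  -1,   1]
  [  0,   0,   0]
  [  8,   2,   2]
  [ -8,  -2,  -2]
rank(A) = 2

Row reduce:
R3 → R3 - (4)·R1
R4 → R4 + (4)·R1
Swap R2 ↔ R3
R4 → R4 + (1)·R2
REF = 
  [  2,  -1,   1]
  [  0,   6,  -2]
  [  0,   0,   0]
  [  0,   0,   0]
Pivot columns: 1, 2 → 2 pivots.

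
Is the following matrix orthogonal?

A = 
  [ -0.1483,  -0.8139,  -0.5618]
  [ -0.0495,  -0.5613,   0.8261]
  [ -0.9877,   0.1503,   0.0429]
Yes

AᵀA = 
  [  1,   0,   0.0001]
  [  0,   1.0001,   0]
  [  0.0001,   0,   0.9999]
≈ I (equal to I up to the 4-dp rounding of the entries)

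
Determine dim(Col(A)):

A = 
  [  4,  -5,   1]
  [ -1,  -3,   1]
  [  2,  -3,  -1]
dim(Col(A)) = 3

Row reduce:
R2 → R2 + (1/4)·R1
R3 → R3 - (1/2)·R1
R3 → R3 - (2/17)·R2
REF = 
  [     4,     -5,      1]
  [     0,  -17/4,    5/4]
  [     0,      0, -28/17]
Pivot columns: 1, 2, 3 → 3 pivots.
dim(Col(A)) = number of pivot columns = 3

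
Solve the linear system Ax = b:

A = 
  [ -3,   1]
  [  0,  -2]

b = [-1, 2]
Row reduce the augmented matrix [A|b]:
(already in echelon form)
REF = 
  [ -3,   1,  -1]
  [  0,  -2,   2]

Back-substitution:
x₂ = 2 / (-2) = -1
x₁ = (-1 - (1)(-1)) / (-3) = 0

x = [0, -1]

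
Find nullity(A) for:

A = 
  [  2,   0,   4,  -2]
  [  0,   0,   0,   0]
nullity(A) = 3

Row reduce:
(no row operations needed)
REF = 
  [  2,   0,   4,  -2]
  [  0,   0,   0,   0]
Pivot columns: 1 → 1 pivot.
rank(A) = 1, so nullity(A) = 4 - 1 = 3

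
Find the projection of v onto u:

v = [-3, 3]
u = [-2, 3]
v·u = (-3)(-2) + (3)(3) = 15
u·u = (-2)² + (3)² = 13
proj_u(v) = (v·u / u·u) × u = (15/13) × u

proj_u(v) = [-30/13, 45/13]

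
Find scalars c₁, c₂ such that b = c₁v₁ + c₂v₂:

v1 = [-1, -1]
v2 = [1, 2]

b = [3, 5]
c1 = -1, c2 = 2

b = -1·v1 + 2·v2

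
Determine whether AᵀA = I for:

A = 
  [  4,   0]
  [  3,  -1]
No

AᵀA = 
  [ 25,  -3]
  [ -3,   1]
≠ I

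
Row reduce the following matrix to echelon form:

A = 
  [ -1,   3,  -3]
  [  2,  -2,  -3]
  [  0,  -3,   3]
Row operations:
R2 → R2 + (2)·R1
R3 → R3 + (3/4)·R2

Resulting echelon form:
REF = 
  [   -1,     3,    -3]
  [    0,     4,    -9]
  [    0,     0, -15/4]

Rank = 3 (number of non-zero pivot rows).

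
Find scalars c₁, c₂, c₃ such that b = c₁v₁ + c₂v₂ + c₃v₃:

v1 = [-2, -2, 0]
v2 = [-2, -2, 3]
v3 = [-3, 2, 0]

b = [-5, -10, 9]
c1 = 1, c2 = 3, c3 = -1

b = 1·v1 + 3·v2 + -1·v3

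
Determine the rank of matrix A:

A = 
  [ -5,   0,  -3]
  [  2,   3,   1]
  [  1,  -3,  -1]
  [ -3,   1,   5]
Row reduce:
R2 → R2 + (2/5)·R1
R3 → R3 + (1/5)·R1
R4 → R4 - (3/5)·R1
R3 → R3 + (1)·R2
R4 → R4 - (1/3)·R2
R4 → R4 + (103/27)·R3
REF = 
  [  -5,    0,   -3]
  [   0,    3, -1/5]
  [   0,    0, -9/5]
  [   0,    0,    0]
Pivot columns: 1, 2, 3 → 3 pivots.

rank(A) = 3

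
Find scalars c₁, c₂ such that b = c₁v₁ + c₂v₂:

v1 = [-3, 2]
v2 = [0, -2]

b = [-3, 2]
c1 = 1, c2 = 0

b = 1·v1 + 0·v2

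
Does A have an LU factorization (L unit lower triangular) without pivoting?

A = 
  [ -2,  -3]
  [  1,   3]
Yes.
A[1,1] = -2 ≠ 0, so Gaussian elimination proceeds without a row swap: multiplier ℓ₂₁ = (1)/(-2) = -1/2, and U[2,2] = 3 - (-1/2)(-3) = 3/2.
L = 
  [   1,    0]
  [-1/2,    1]
U = 
  [ -2,  -3]
  [  0, 3/2]
Check row 2 of LU: [(-1/2)(-2), (-1/2)(-3) + (3/2)] = [1, 3] = row 2 of A ✓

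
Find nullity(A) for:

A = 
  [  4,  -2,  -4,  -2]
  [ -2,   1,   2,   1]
nullity(A) = 3

Row reduce:
R2 → R2 + (1/2)·R1
REF = 
  [  4,  -2,  -4,  -2]
  [  0,   0,   0,   0]
Pivot columns: 1 → 1 pivot.
rank(A) = 1, so nullity(A) = 4 - 1 = 3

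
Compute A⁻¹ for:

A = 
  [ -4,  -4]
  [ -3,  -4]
det(A) = (-4)(-4) - (-4)(-3) = 4
For a 2×2 matrix, A⁻¹ = (1/det(A)) · [[d, -b], [-c, a]]
    = (1/4) · [[-4, 4], [3, -4]]

A⁻¹ = 
  [ -1,   1]
  [3/4,  -1]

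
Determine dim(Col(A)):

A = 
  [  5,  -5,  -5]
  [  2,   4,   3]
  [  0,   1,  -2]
Row reduce:
R2 → R2 - (2/5)·R1
R3 → R3 - (1/6)·R2
REF = 
  [    5,    -5,    -5]
  [    0,     6,     5]
  [    0,     0, -17/6]
Pivot columns: 1, 2, 3 → 3 pivots.
dim(Col(A)) = number of pivot columns = 3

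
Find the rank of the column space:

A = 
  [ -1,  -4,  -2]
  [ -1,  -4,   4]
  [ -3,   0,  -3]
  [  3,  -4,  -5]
Row reduce:
R2 → R2 - (1)·R1
R3 → R3 - (3)·R1
R4 → R4 + (3)·R1
Swap R2 ↔ R3
R4 → R4 + (4/3)·R2
R4 → R4 + (7/6)·R3
REF = 
  [ -1,  -4,  -2]
  [  0,  12,   3]
  [  0,   0,   6]
  [  0,   0,   0]
Pivot columns: 1, 2, 3 → 3 pivots.
dim(Col(A)) = number of pivot columns = 3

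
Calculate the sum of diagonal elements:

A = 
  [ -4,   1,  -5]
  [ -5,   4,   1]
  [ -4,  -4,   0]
0

tr(A) = -4 + 4 + 0 = 0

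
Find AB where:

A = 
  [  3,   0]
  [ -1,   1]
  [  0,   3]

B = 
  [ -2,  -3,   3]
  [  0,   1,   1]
AB = 
  [ -6,  -9,   9]
  [  2,   4,  -2]
  [  0,   3,   3]

A is 3×2 and B is 2×3, so AB is 3×3. Each entry is (row of A)·(column of B):
AB[1,1] = (3)(-2) + (0)(0) = -6
AB[1,2] = (3)(-3) + (0)(1) = -9
AB[1,3] = (3)(3) + (0)(1) = 9
AB[2,1] = (-1)(-2) + (1)(0) = 2
AB[2,2] = (-1)(-3) + (1)(1) = 4
AB[2,3] = (-1)(3) + (1)(1) = -2
AB[3,1] = (0)(-2) + (3)(0) = 0
AB[3,2] = (0)(-3) + (3)(1) = 3
AB[3,3] = (0)(3) + (3)(1) = 3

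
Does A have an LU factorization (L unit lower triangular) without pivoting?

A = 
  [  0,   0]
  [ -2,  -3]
No.
A[1,1] = 0 but A[2,1] = -2 ≠ 0. Any LU with L unit lower triangular has (LU)[1,1] = U[1,1] and (LU)[2,1] = L[2,1]·U[1,1]; matching A forces U[1,1] = 0, which then forces (LU)[2,1] = 0 ≠ -2. A row swap (pivoting) is required.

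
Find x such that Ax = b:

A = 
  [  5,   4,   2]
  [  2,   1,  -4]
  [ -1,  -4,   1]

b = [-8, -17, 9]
x = [-2, -1, 3]

Row reduce the augmented matrix [A|b]:
R2 → R2 - (2/5)·R1
R3 → R3 + (1/5)·R1
R3 → R3 - (16/3)·R2
REF = 
  [    5,     4,     2,    -8]
  [    0,  -3/5, -24/5, -69/5]
  [    0,     0,    27,    81]

Back-substitution:
x₃ = 81 / 27 = 3
x₂ = (-69/5 - (-24/5)(3)) / (-3/5) = -1
x₁ = (-8 - (4)(-1) - (2)(3)) / 5 = -2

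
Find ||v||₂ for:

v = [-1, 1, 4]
4.243

||v||₂ = √((-1)² + (1)² + (4)²) = √18 = 4.243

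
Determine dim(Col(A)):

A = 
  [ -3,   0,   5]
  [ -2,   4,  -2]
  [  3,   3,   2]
dim(Col(A)) = 3

Row reduce:
R2 → R2 - (2/3)·R1
R3 → R3 + (1)·R1
R3 → R3 - (3/4)·R2
REF = 
  [   -3,     0,     5]
  [    0,     4, -16/3]
  [    0,     0,    11]
Pivot columns: 1, 2, 3 → 3 pivots.
dim(Col(A)) = number of pivot columns = 3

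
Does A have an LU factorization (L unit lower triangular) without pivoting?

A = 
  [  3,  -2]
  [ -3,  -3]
Yes.
A[1,1] = 3 ≠ 0, so Gaussian elimination proceeds without a row swap: multiplier ℓ₂₁ = (-3)/(3) = -1, and U[2,2] = -3 - (-1)(-2) = -5.
L = 
  [  1,   0]
  [ -1,   1]
U = 
  [  3,  -2]
  [  0,  -5]
Check row 2 of LU: [(-1)(3), (-1)(-2) + (-5)] = [-3, -3] = row 2 of A ✓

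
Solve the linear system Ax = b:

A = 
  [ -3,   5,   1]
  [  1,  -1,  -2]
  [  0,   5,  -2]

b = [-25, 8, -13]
x = [3, -3, -1]

Row reduce the augmented matrix [A|b]:
R2 → R2 + (1/3)·R1
R3 → R3 - (15/2)·R2
REF = 
  [   -3,     5,     1,   -25]
  [    0,   2/3,  -5/3,  -1/3]
  [    0,     0,  21/2, -21/2]

Back-substitution:
x₃ = (-21/2) / (21/2) = -1
x₂ = (-1/3 - (-5/3)(-1)) / (2/3) = -3
x₁ = (-25 - (5)(-3) - (1)(-1)) / (-3) = 3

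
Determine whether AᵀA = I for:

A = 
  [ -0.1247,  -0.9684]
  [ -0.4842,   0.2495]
No

AᵀA = 
  [  0.2500,   0]
  [  0,   1]
≠ I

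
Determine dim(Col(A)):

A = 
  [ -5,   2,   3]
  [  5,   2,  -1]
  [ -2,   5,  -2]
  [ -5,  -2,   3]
Row reduce:
R2 → R2 + (1)·R1
R3 → R3 - (2/5)·R1
R4 → R4 - (1)·R1
R3 → R3 - (21/20)·R2
R4 → R4 + (1)·R2
R4 → R4 + (20/53)·R3
REF = 
  [    -5,      2,      3]
  [     0,      4,      2]
  [     0,      0, -53/10]
  [     0,      0,      0]
Pivot columns: 1, 2, 3 → 3 pivots.
dim(Col(A)) = number of pivot columns = 3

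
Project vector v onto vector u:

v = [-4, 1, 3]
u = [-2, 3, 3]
proj_u(v) = [-20/11, 30/11, 30/11]

v·u = (-4)(-2) + (1)(3) + (3)(3) = 20
u·u = (-2)² + (3)² + (3)² = 22
proj_u(v) = (v·u / u·u) × u = (20/22) × u = (10/11) × u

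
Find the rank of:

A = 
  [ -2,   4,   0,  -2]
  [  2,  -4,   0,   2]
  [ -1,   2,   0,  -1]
rank(A) = 1

Row reduce:
R2 → R2 + (1)·R1
R3 → R3 - (1/2)·R1
REF = 
  [ -2,   4,   0,  -2]
  [  0,   0,   0,   0]
  [  0,   0,   0,   0]
Pivot columns: 1 → 1 pivot.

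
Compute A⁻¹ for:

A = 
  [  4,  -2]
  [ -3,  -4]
det(A) = (4)(-4) - (-2)(-3) = -22
For a 2×2 matrix, A⁻¹ = (1/det(A)) · [[d, -b], [-c, a]]
    = (-1/22) · [[-4, 2], [3, 4]]

A⁻¹ = 
  [ 2/11, -1/11]
  [-3/22, -2/11]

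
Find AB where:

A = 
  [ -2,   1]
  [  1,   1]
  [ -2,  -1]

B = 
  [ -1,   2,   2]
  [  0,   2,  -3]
AB = 
  [  2,  -2,  -7]
  [ -1,   4,  -1]
  [  2,  -6,  -1]

A is 3×2 and B is 2×3, so AB is 3×3. Each entry is (row of A)·(column of B):
AB[1,1] = (-2)(-1) + (1)(0) = 2
AB[1,2] = (-2)(2) + (1)(2) = -2
AB[1,3] = (-2)(2) + (1)(-3) = -7
AB[2,1] = (1)(-1) + (1)(0) = -1
AB[2,2] = (1)(2) + (1)(2) = 4
AB[2,3] = (1)(2) + (1)(-3) = -1
AB[3,1] = (-2)(-1) + (-1)(0) = 2
AB[3,2] = (-2)(2) + (-1)(2) = -6
AB[3,3] = (-2)(2) + (-1)(-3) = -1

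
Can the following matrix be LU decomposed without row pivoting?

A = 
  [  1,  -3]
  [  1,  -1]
Yes.
A[1,1] = 1 ≠ 0, so Gaussian elimination proceeds without a row swap: multiplier ℓ₂₁ = (1)/(1) = 1, and U[2,2] = -1 - (1)(-3) = 2.
L = 
  [  1,   0]
  [  1,   1]
U = 
  [  1,  -3]
  [  0,   2]
Check row 2 of LU: [(1)(1), (1)(-3) + 2] = [1, -1] = row 2 of A ✓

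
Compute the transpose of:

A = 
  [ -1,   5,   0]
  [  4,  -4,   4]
Aᵀ = 
  [ -1,   4]
  [  5,  -4]
  [  0,   4]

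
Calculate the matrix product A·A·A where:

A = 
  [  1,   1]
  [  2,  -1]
A² = A·A:
A²[1,1] = (1)(1) + (1)(2) = 3
A²[1,2] = (1)(1) + (1)(-1) = 0
A²[2,1] = (2)(1) + (-1)(2) = 0
A²[2,2] = (2)(1) + (-1)(-1) = 3
A² = 
  [  3,   0]
  [  0,   3]

A^3 = A^2·A:
A^3[1,1] = (3)(1) + (0)(2) = 3
A^3[1,2] = (3)(1) + (0)(-1) = 3
A^3[2,1] = (0)(1) + (3)(2) = 6
A^3[2,2] = (0)(1) + (3)(-1) = -3
A^3 = 
  [  3,   3]
  [  6,  -3]

Therefore
A^3 = 
  [  3,   3]
  [  6,  -3]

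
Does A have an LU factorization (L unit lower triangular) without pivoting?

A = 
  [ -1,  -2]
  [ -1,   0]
Yes.
A[1,1] = -1 ≠ 0, so Gaussian elimination proceeds without a row swap: multiplier ℓ₂₁ = (-1)/(-1) = 1, and U[2,2] = 0 - (1)(-2) = 2.
L = 
  [  1,   0]
  [  1,   1]
U = 
  [ -1,  -2]
  [  0,   2]
Check row 2 of LU: [(1)(-1), (1)(-2) + 2] = [-1, 0] = row 2 of A ✓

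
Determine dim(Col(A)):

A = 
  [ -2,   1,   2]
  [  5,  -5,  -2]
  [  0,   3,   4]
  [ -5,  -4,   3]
Row reduce:
R2 → R2 + (5/2)·R1
R4 → R4 - (5/2)·R1
R3 → R3 + (6/5)·R2
R4 → R4 - (13/5)·R2
R4 → R4 + (49/38)·R3
REF = 
  [  -2,    1,    2]
  [   0, -5/2,    3]
  [   0,    0, 38/5]
  [   0,    0,    0]
Pivot columns: 1, 2, 3 → 3 pivots.
dim(Col(A)) = number of pivot columns = 3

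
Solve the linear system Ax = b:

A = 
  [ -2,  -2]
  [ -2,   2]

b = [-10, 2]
x = [2, 3]

Row reduce the augmented matrix [A|b]:
R2 → R2 - (1)·R1
REF = 
  [ -2,  -2, -10]
  [  0,   4,  12]

Back-substitution:
x₂ = 12 / 4 = 3
x₁ = (-10 - (-2)(3)) / (-2) = 2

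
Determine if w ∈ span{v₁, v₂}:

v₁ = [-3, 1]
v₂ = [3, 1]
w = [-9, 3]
Yes

Form the augmented matrix and row-reduce:
[v₁|v₂|w] = 
  [ -3,   3,  -9]
  [  1,   1,   3]
R2 → R2 + (1/3)·R1
REF = 
  [ -3,   3,  -9]
  [  0,   2,   0]

No row of the form [0 0 | nonzero], so the system is consistent. Back-substitution gives c₁ = 3, c₂ = 0: w = (3)·v₁ + (0)·v₂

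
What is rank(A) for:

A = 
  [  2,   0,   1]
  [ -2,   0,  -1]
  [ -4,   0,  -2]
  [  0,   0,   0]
rank(A) = 1

Row reduce:
R2 → R2 + (1)·R1
R3 → R3 + (2)·R1
REF = 
  [  2,   0,   1]
  [  0,   0,   0]
  [  0,   0,   0]
  [  0,   0,   0]
Pivot columns: 1 → 1 pivot.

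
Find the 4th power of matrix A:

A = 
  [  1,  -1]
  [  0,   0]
A² = A·A:
A²[1,1] = (1)(1) + (-1)(0) = 1
A²[1,2] = (1)(-1) + (-1)(0) = -1
A²[2,1] = (0)(1) + (0)(0) = 0
A²[2,2] = (0)(-1) + (0)(0) = 0
A² = 
  [  1,  -1]
  [  0,   0]

A^3 = A^2·A:
A^3[1,1] = (1)(1) + (-1)(0) = 1
A^3[1,2] = (1)(-1) + (-1)(0) = -1
A^3[2,1] = (0)(1) + (0)(0) = 0
A^3[2,2] = (0)(-1) + (0)(0) = 0
A^3 = 
  [  1,  -1]
  [  0,   0]

A^4 = A^3·A:
A^4[1,1] = (1)(1) + (-1)(0) = 1
A^4[1,2] = (1)(-1) + (-1)(0) = -1
A^4[2,1] = (0)(1) + (0)(0) = 0
A^4[2,2] = (0)(-1) + (0)(0) = 0
A^4 = 
  [  1,  -1]
  [  0,   0]

Therefore
A^4 = 
  [  1,  -1]
  [  0,   0]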